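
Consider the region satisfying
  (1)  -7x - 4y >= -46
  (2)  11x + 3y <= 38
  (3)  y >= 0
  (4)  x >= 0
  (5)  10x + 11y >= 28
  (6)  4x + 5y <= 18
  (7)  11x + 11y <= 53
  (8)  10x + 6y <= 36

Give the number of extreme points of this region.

6

The feasible vertices (each the meet of two boundaries and inside every other half-plane) are:
  (38/11, 0)
  (10/3, 4/9)
  (14/5, 0)
  (0, 28/11)
  (0, 18/5)
  (36/13, 18/13)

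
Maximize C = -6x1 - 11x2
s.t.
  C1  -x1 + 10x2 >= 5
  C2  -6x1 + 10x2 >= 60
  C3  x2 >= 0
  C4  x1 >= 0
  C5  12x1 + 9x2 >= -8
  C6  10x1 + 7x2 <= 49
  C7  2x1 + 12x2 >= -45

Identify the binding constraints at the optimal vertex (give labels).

C2 and C4

Feasible corners and C = -6x1 - 11x2:
  (0, 6) → C = -66
  (35/71, 447/71) → C = -5127/71
  (0, 7) → C = -77

The maximum is at (0, 6). Substituting into each constraint, equality holds for C2 and C4; the remaining constraints have slack.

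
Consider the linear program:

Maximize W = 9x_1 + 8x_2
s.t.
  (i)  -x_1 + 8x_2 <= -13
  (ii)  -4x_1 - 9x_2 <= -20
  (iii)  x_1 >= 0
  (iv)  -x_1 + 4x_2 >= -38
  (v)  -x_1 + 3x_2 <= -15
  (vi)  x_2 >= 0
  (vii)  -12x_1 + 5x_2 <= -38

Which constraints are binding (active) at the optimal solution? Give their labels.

Feasible corners and W = 9x_1 + 8x_2:
  (63, 25/4) → W = 617
  (81/5, 2/5) → W = 149
  (38, 0) → W = 342
  (15, 0) → W = 135

The maximum is at (63, 25/4). Substituting into each constraint, equality holds for (i) and (iv); the remaining constraints have slack.

(i) and (iv)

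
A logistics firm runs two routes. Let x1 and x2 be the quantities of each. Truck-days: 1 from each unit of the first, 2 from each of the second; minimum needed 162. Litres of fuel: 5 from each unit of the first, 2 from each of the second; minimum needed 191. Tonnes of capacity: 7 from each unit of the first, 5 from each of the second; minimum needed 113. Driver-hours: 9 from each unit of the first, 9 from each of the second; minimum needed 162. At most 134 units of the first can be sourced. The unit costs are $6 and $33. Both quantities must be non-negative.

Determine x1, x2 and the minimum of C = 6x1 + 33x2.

x1 = 134, x2 = 14, minimum C = 1266

Corner points and C = 6x1 + 33x2:
  (0, 191/2) → C = 6303/2
  (29/4, 619/8) → C = 20775/8
  (134, 14) → C = 1266
The feasible region is unbounded (it extends along (0, 1)), but C strictly increases along every unbounded feasible direction, so there is no improving ray and the minimum is attained at a vertex.

At the optimal vertex, x1 + 2x2 = 162 and x1 = 134.
Solving simultaneously gives x1 = 134, x2 = 14.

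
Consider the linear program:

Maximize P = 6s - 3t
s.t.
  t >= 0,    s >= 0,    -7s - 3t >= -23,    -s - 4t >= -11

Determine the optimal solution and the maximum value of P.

s = 23/7, t = 0, maximum P = 138/7

Feasible corners and P = 6s - 3t:
  (0, 0) → P = 0
  (23/7, 0) → P = 138/7
  (0, 11/4) → P = -33/4
  (59/25, 54/25) → P = 192/25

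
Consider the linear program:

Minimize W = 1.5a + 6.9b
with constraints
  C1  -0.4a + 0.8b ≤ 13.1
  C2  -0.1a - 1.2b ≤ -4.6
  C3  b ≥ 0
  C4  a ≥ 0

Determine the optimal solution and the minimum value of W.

Extreme points and W = 1.5a + 6.9b:
  (0, 131/8) → W = 9039/80
  (46, 0) → W = 69
  (0, 23/6) → W = 529/20
The feasible region is unbounded (it extends along (2, 1), (1, 0)), but W strictly increases along every unbounded feasible direction, so there is no improving ray and the minimum is attained at a vertex.

At the optimal vertex, -0.1a - 1.2b = -4.6 and a = 0.
Solving simultaneously gives a = 0, b = 23/6.

a = 0, b = 23/6, minimum W = 529/20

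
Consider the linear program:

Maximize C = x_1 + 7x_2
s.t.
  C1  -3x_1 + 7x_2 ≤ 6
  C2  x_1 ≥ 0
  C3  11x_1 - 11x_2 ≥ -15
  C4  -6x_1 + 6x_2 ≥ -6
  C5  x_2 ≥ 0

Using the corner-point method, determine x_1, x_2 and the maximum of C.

At the optimal vertex, -3x_1 + 7x_2 = 6 and -6x_1 + 6x_2 = -6.
Solving simultaneously gives x_1 = 13/4, x_2 = 9/4.

x_1 = 13/4, x_2 = 9/4, maximum C = 19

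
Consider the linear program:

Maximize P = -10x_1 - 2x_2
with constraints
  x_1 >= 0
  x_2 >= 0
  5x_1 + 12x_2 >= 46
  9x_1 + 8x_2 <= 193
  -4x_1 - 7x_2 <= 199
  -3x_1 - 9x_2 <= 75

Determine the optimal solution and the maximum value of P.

x_1 = 0, x_2 = 23/6, maximum P = -23/3

Vertices and P = -10x_1 - 2x_2:
  (0, 23/6) → P = -23/3
  (0, 193/8) → P = -193/4
  (46/5, 0) → P = -92
  (193/9, 0) → P = -1930/9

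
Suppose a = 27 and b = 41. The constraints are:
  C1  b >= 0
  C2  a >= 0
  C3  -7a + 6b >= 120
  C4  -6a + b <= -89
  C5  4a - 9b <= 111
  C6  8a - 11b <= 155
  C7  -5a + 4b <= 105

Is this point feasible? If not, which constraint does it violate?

Constraint C3: -7a + 6b = 57, which is not ≥ 120. All other constraints are satisfied.

not feasible — violates C3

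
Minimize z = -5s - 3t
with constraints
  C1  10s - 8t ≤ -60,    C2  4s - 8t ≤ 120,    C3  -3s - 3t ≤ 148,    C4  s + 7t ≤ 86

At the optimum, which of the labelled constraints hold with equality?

C1 and C4

Feasible corners and z = -5s - 3t:
  (-682/27, -650/27) → z = 5360/27
  (134/39, 460/39) → z = -2050/39
  (-647/9, 203/9) → z = 2626/9

The minimum is at (134/39, 460/39). Substituting into each constraint, equality holds for C1 and C4; the remaining constraints have slack.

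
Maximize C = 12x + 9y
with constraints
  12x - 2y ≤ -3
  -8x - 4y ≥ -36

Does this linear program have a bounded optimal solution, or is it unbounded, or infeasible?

unbounded

From the feasible point (15/16, 57/8), moving in the direction (-4, 8) keeps every constraint satisfied while C increases without bound.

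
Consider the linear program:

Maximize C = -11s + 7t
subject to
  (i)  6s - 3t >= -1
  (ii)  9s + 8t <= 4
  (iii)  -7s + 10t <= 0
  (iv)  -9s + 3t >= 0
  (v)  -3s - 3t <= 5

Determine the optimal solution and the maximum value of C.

s = -10/39, t = -7/39, maximum C = 61/39

Vertices and C = -11s + 7t:
  (-10/39, -7/39) → C = 61/39
  (-2/3, -1) → C = 1/3
  (0, 0) → C = 0
  (-5/12, -5/4) → C = -25/6

The binding constraints are 6s - 3t = -1 and -7s + 10t = 0.
Solving simultaneously gives s = -10/39, t = -7/39.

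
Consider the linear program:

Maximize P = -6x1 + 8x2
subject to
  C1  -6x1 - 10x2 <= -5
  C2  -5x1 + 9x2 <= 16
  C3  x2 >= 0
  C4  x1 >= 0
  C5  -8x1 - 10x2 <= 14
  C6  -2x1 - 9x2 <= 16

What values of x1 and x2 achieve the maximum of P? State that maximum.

The feasible region is unbounded (it extends along (9, 5), (1, 0)), but P strictly decreases along every unbounded feasible direction, so there is no improving ray and the maximum is attained at a vertex.

The optimum lies where -5x1 + 9x2 = 16 and x1 = 0.
Solving simultaneously gives x1 = 0, x2 = 16/9.

x1 = 0, x2 = 16/9, maximum P = 128/9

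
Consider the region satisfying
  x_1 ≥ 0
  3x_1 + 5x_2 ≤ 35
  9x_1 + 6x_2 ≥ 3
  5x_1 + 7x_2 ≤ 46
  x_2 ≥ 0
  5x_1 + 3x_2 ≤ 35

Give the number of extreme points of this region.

5

Intersecting each pair of boundary lines and keeping only the points that satisfy every inequality leaves:
  (0, 1/2)
  (0, 46/7)
  (1/3, 0)
  (107/20, 11/4)
  (7, 0)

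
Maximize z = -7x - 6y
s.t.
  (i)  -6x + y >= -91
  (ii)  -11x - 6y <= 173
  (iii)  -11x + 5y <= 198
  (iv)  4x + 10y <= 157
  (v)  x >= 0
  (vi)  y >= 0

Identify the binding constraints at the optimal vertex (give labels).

(v) and (vi)

Corner points and z = -7x - 6y:
  (1067/64, 289/32) → z = -10937/64
  (91/6, 0) → z = -637/6
  (0, 157/10) → z = -471/5
  (0, 0) → z = 0

The maximum is at (0, 0). Substituting into each constraint, equality holds for (v) and (vi); the remaining constraints have slack.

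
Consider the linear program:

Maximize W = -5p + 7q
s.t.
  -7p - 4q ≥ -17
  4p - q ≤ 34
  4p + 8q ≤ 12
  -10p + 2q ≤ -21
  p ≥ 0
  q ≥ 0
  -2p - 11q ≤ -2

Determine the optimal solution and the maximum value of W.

p = 24/11, q = 9/22, maximum W = -177/22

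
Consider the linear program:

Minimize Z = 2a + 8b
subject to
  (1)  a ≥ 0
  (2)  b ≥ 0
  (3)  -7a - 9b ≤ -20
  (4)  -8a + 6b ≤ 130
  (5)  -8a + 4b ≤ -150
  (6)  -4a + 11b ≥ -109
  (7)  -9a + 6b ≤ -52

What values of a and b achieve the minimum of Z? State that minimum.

Vertices and Z = 2a + 8b:
  (75/4, 0) → Z = 75/2
  (109/4, 0) → Z = 109/2
  (182, 793/3) → Z = 7436/3
  (173/3, 467/6) → Z = 738
The feasible region is unbounded (it extends along (3, 4), (11, 4)), but Z strictly increases along every unbounded feasible direction, so there is no improving ray and the minimum is attained at a vertex.

a = 75/4, b = 0, minimum Z = 75/2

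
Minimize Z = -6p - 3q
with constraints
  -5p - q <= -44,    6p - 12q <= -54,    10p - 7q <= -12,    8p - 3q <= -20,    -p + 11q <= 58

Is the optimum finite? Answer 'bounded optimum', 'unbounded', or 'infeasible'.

The boundaries -5p - q = -44 and 8p - 3q = -20 meet at (112/23, 452/23), but that point violates -p + 11q ≤ 58. Every candidate vertex is excluded by some other constraint, so the feasible region is empty.

infeasible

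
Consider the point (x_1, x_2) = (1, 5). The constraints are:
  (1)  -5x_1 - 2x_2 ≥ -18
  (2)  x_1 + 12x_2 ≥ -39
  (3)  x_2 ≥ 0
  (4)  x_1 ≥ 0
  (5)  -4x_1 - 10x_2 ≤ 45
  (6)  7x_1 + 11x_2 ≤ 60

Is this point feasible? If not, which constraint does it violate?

Constraint (6): 7x_1 + 11x_2 = 62, which is not ≤ 60. All other constraints are satisfied.

not feasible — violates (6)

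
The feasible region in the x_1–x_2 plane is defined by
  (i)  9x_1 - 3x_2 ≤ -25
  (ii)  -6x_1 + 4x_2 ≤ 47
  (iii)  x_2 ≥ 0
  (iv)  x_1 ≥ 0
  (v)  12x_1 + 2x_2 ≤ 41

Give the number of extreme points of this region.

The feasible vertices (each the meet of two boundaries and inside every other half-plane) are:
  (0, 25/3)
  (73/54, 223/18)
  (0, 47/4)
  (7/6, 27/2)

4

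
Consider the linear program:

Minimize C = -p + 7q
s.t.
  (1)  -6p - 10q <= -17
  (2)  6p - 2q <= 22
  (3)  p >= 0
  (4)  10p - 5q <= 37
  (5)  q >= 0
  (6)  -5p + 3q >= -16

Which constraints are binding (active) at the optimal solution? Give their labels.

Vertices and C = -p + 7q:
  (0, 17/10) → C = 119/10
  (17/6, 0) → C = -17/6
  (17/4, 7/4) → C = 8
  (16/5, 0) → C = -16/5
The feasible region is unbounded (it extends along (0, 1), (1, 3)), but C strictly increases along every unbounded feasible direction, so there is no improving ray and the minimum is attained at a vertex.

The minimum is at (16/5, 0). Substituting into each constraint, equality holds for (5) and (6); the remaining constraints have slack.

(5) and (6)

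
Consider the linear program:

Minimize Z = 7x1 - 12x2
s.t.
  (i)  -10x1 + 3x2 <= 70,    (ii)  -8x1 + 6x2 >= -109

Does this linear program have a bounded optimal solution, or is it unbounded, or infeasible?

From the feasible point (-83/4, -275/6), moving in the direction (6, 8) keeps every constraint satisfied while Z decreases without bound.

unbounded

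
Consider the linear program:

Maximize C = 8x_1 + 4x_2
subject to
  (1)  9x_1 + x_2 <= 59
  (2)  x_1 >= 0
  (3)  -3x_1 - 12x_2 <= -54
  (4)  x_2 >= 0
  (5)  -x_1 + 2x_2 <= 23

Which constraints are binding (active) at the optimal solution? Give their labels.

(1) and (5)

Feasible corners and C = 8x_1 + 4x_2:
  (218/35, 103/35) → C = 308/5
  (5, 14) → C = 96
  (0, 9/2) → C = 18
  (0, 23/2) → C = 46

The maximum is at (5, 14). Substituting into each constraint, equality holds for (1) and (5); the remaining constraints have slack.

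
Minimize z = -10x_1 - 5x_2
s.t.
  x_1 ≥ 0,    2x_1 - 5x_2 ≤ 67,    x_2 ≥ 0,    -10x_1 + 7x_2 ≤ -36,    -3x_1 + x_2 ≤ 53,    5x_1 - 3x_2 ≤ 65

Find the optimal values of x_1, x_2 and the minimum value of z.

Feasible corners and z = -10x_1 - 5x_2:
  (18/5, 0) → z = -36
  (13, 0) → z = -130
  (347/5, 94) → z = -1164

At the optimal vertex, -10x_1 + 7x_2 = -36 and 5x_1 - 3x_2 = 65.
Solving simultaneously gives x_1 = 347/5, x_2 = 94.

x_1 = 347/5, x_2 = 94, minimum z = -1164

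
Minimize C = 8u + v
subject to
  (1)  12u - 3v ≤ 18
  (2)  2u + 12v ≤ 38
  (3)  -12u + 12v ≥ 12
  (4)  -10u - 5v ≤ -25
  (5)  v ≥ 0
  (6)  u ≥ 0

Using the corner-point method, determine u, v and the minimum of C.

u = 1, v = 3, minimum C = 11

Vertices and C = 8u + v:
  (13/7, 20/7) → C = 124/7
  (1, 3) → C = 11
  (4/3, 7/3) → C = 13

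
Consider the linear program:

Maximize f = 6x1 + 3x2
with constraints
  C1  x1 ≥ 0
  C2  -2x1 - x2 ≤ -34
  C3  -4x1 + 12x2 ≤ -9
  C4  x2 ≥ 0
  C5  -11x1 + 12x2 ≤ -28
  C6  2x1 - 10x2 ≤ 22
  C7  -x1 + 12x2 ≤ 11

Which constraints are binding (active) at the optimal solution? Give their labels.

Extreme points and f = 6x1 + 3x2:
  (181/11, 12/11) → f = 102
  (397/25, 56/25) → f = 102
  (187/7, 22/7) → f = 1188/7

The maximum is at (187/7, 22/7). Substituting into each constraint, equality holds for C6 and C7; the remaining constraints have slack.

C6 and C7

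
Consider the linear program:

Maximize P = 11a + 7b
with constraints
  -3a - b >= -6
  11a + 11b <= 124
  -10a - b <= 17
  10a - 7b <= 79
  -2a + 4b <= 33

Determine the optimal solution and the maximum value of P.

a = -9/14, b = 111/14, maximum P = 339/7

Vertices and P = 11a + 7b:
  (121/31, -177/31) → P = 92/31
  (-9/14, 111/14) → P = 339/7
  (-1/2, -12) → P = -179/2
  (-101/42, 148/21) → P = 961/42

The binding constraints are -3a - b = -6 and -2a + 4b = 33.
Solving simultaneously gives a = -9/14, b = 111/14.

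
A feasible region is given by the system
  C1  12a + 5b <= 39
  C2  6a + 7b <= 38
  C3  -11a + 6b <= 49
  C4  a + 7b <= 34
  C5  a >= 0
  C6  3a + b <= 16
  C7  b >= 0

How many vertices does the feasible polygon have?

5

The feasible vertices (each the meet of two boundaries and inside every other half-plane) are:
  (83/54, 37/9)
  (13/4, 0)
  (4/5, 166/35)
  (0, 34/7)
  (0, 0)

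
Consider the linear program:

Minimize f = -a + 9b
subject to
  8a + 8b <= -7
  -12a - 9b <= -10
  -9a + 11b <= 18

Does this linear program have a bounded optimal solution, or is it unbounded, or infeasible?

From the feasible point (143/24, -41/6), moving in the direction (9, -12) keeps every constraint satisfied while f decreases without bound.

unbounded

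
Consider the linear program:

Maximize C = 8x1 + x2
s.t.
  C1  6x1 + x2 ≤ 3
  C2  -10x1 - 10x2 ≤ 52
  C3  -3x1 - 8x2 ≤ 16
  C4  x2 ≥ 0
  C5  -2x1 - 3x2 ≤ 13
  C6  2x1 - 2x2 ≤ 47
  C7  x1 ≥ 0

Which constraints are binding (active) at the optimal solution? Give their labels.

C1 and C4

Corner points and C = 8x1 + x2:
  (1/2, 0) → C = 4
  (0, 3) → C = 3
  (0, 0) → C = 0

The maximum is at (1/2, 0). Substituting into each constraint, equality holds for C1 and C4; the remaining constraints have slack.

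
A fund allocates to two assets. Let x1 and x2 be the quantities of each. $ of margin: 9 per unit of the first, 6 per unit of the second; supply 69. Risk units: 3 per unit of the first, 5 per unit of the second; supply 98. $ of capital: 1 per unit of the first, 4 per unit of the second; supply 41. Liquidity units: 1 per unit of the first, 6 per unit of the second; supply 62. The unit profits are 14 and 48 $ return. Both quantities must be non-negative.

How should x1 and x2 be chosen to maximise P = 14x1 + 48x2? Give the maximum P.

x1 = 1, x2 = 10, maximum P = 494

Corner points and P = 14x1 + 48x2:
  (0, 0) → P = 0
  (0, 41/4) → P = 492
  (23/3, 0) → P = 322/3
  (1, 10) → P = 494

At the optimal vertex, 9x1 + 6x2 = 69 and x1 + 4x2 = 41.
Solving simultaneously gives x1 = 1, x2 = 10.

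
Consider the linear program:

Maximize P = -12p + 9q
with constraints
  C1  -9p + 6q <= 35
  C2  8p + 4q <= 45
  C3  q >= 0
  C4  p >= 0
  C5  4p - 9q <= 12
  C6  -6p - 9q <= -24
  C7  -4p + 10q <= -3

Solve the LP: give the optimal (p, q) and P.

p = 89/32, q = 13/16, maximum P = -417/16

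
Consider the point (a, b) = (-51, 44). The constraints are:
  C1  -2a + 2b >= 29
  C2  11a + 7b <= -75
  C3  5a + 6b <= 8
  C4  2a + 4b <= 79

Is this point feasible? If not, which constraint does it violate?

Constraint C3: 5a + 6b = 9, which is not ≤ 8. All other constraints are satisfied.

not feasible — violates C3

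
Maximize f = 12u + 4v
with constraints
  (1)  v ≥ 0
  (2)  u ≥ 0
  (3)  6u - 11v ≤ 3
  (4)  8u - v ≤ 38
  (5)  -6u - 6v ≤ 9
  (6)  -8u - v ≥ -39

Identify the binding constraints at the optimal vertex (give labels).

Feasible corners and f = 12u + 4v:
  (0, 0) → f = 0
  (1/2, 0) → f = 6
  (0, 39) → f = 156
  (216/47, 105/47) → f = 3012/47

The maximum is at (0, 39). Substituting into each constraint, equality holds for (2) and (6); the remaining constraints have slack.

(2) and (6)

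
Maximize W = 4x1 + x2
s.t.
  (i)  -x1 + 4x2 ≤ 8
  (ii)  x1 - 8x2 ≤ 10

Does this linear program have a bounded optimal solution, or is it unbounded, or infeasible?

From the feasible point (-26, -9/2), moving in the direction (4, 1) keeps every constraint satisfied while W increases without bound.

unbounded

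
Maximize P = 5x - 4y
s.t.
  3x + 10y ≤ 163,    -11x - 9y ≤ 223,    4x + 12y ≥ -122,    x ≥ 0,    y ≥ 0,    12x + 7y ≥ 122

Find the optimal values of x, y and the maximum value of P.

Vertices and P = 5x - 4y:
  (163/3, 0) → P = 815/3
  (79/99, 530/33) → P = -5965/99
  (61/6, 0) → P = 305/6

x = 163/3, y = 0, maximum P = 815/3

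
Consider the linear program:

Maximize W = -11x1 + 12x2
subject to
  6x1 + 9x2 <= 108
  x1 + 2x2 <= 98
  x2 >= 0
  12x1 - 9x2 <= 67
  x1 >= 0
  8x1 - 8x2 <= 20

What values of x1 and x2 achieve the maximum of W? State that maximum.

At the optimal vertex, 6x1 + 9x2 = 108 and x1 = 0.
Solving simultaneously gives x1 = 0, x2 = 12.

x1 = 0, x2 = 12, maximum W = 144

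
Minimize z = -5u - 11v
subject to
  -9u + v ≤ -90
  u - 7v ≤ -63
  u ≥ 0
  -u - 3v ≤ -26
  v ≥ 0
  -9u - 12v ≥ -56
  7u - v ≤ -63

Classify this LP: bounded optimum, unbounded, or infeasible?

infeasible

The boundaries -9u + v = -90 and 7u - v = -63 meet at (153/2, 1197/2), but that point violates -9u - 12v ≥ -56. Every candidate vertex is excluded by some other constraint, so the feasible region is empty.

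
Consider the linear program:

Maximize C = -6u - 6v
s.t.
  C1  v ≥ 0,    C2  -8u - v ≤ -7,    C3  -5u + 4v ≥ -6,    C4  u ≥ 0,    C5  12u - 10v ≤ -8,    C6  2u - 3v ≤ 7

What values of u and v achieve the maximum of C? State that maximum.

Extreme points and C = -6u - 6v:
  (0, 7) → C = -42
  (31/46, 37/23) → C = -315/23
  (46, 56) → C = -612
The feasible region is unbounded (it extends along (0, 1), (4, 5)), but C strictly decreases along every unbounded feasible direction, so there is no improving ray and the maximum is attained at a vertex.

The optimum lies where -8u - v = -7 and 12u - 10v = -8.
Solving simultaneously gives u = 31/46, v = 37/23.

u = 31/46, v = 37/23, maximum C = -315/23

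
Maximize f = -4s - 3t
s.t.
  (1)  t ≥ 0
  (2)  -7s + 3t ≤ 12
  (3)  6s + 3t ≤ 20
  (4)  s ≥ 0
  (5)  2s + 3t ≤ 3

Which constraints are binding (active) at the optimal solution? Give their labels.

(1) and (4)

Corner points and f = -4s - 3t:
  (0, 0) → f = 0
  (3/2, 0) → f = -6
  (0, 1) → f = -3

The maximum is at (0, 0). Substituting into each constraint, equality holds for (1) and (4); the remaining constraints have slack.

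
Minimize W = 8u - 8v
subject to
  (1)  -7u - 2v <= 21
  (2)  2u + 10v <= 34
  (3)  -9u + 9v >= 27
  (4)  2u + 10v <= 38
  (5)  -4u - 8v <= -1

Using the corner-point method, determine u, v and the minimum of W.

Feasible corners and W = 8u - 8v:
  (-139/33, 140/33) → W = -744/11
  (-85/24, 91/48) → W = -87/2
  (1/3, 10/3) → W = -24
  (-23/12, 13/12) → W = -24

u = -139/33, v = 140/33, minimum W = -744/11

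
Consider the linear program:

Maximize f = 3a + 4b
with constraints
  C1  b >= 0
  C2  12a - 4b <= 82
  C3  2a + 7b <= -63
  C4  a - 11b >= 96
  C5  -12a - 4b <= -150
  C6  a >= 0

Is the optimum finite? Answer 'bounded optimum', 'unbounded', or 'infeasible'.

infeasible

The boundaries -12a - 4b = -150 and a = 0 meet at (0, 75/2), but that point violates 2a + 7b ≤ -63. Every candidate vertex is excluded by some other constraint, so the feasible region is empty.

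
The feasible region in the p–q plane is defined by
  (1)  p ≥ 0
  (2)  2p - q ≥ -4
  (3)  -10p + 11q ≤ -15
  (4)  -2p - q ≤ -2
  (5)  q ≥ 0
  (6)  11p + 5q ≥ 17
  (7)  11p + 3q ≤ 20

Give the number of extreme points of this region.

4

Intersecting each pair of boundary lines and keeping only the points that satisfy every inequality leaves:
  (262/171, 5/171)
  (265/151, 35/151)
  (17/11, 0)
  (20/11, 0)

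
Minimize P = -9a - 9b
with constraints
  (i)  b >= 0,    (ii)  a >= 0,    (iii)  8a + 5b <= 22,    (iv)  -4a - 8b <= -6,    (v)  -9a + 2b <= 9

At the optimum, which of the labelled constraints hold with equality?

Corner points and P = -9a - 9b:
  (11/4, 0) → P = -99/4
  (3/2, 0) → P = -27/2
  (0, 22/5) → P = -198/5
  (0, 3/4) → P = -27/4

The minimum is at (0, 22/5). Substituting into each constraint, equality holds for (ii) and (iii); the remaining constraints have slack.

(ii) and (iii)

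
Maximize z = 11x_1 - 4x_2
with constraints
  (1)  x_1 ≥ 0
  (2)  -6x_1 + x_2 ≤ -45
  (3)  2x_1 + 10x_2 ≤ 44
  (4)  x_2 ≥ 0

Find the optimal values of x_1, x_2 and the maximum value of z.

Corner points and z = 11x_1 - 4x_2:
  (247/31, 87/31) → z = 2369/31
  (15/2, 0) → z = 165/2
  (22, 0) → z = 242

The optimum lies where 2x_1 + 10x_2 = 44 and x_2 = 0.
Solving simultaneously gives x_1 = 22, x_2 = 0.

x_1 = 22, x_2 = 0, maximum z = 242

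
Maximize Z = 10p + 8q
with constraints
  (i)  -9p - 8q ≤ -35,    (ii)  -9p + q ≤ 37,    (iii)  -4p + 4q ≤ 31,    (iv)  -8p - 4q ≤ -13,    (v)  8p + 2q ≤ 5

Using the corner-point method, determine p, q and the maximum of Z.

Vertices and Z = 10p + 8q:
  (-9/7, 163/28) → Z = 236/7
  (-15/23, 235/46) → Z = 790/23
  (-3/2, 25/4) → Z = 35
  (-21/20, 67/10) → Z = 431/10

The optimum lies where -4p + 4q = 31 and 8p + 2q = 5.
Solving simultaneously gives p = -21/20, q = 67/10.

p = -21/20, q = 67/10, maximum Z = 431/10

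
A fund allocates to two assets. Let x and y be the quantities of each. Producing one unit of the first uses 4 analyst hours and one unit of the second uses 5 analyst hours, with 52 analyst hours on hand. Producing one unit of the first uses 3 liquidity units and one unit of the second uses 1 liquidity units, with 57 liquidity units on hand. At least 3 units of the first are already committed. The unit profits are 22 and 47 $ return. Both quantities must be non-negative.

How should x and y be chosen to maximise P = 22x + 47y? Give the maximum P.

Feasible corners and P = 22x + 47y:
  (13, 0) → P = 286
  (3, 0) → P = 66
  (3, 8) → P = 442

x = 3, y = 8, maximum P = 442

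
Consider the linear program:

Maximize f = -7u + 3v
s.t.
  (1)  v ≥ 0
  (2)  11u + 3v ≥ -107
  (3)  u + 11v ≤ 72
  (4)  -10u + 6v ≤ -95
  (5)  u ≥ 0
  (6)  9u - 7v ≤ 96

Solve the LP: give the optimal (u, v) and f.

u = 19/2, v = 0, maximum f = -133/2

Feasible corners and f = -7u + 3v:
  (19/2, 0) → f = -133/2
  (32/3, 0) → f = -224/3
  (1477/116, 625/116) → f = -2116/29
  (780/53, 276/53) → f = -4632/53

At the optimal vertex, v = 0 and -10u + 6v = -95.
Solving simultaneously gives u = 19/2, v = 0.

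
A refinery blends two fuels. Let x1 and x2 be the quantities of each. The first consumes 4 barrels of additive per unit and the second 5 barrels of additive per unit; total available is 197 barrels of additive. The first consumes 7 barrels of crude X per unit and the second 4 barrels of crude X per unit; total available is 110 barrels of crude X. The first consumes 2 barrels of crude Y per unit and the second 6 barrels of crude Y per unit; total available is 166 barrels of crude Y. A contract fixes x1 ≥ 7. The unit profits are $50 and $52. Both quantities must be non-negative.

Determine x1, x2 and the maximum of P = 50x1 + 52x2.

Corner points and P = 50x1 + 52x2:
  (110/7, 0) → P = 5500/7
  (7, 0) → P = 350
  (7, 61/4) → P = 1143

At the optimal vertex, 7x1 + 4x2 = 110 and x1 = 7.
Solving simultaneously gives x1 = 7, x2 = 61/4.

x1 = 7, x2 = 61/4, maximum P = 1143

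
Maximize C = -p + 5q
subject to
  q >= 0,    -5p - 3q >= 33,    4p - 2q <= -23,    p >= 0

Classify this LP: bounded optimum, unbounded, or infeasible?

The boundaries q = 0 and -5p - 3q = 33 meet at (-33/5, 0), but that point violates p ≥ 0. Every candidate vertex is excluded by some other constraint, so the feasible region is empty.

infeasible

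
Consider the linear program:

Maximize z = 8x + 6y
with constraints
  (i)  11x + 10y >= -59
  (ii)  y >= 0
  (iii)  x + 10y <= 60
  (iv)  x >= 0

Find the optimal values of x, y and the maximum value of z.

x = 60, y = 0, maximum z = 480

Vertices and z = 8x + 6y:
  (60, 0) → z = 480
  (0, 0) → z = 0
  (0, 6) → z = 36

The optimum lies where y = 0 and x + 10y = 60.
Solving simultaneously gives x = 60, y = 0.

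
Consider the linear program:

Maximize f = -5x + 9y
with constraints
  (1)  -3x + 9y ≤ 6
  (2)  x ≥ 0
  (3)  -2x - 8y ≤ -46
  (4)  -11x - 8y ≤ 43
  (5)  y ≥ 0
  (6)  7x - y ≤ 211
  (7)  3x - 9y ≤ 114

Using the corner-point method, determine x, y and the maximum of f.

Vertices and f = -5x + 9y:
  (61/7, 25/7) → f = -80/7
  (127/4, 45/4) → f = -115/2
  (23, 0) → f = -115
  (211/7, 0) → f = -1055/7

At the optimal vertex, -3x + 9y = 6 and -2x - 8y = -46.
Solving simultaneously gives x = 61/7, y = 25/7.

x = 61/7, y = 25/7, maximum f = -80/7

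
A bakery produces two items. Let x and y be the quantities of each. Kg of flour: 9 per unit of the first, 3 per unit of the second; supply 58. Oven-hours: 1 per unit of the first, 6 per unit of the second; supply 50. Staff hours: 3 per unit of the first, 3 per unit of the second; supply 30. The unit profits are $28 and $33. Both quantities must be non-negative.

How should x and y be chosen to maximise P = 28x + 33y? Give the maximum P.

x = 2, y = 8, maximum P = 320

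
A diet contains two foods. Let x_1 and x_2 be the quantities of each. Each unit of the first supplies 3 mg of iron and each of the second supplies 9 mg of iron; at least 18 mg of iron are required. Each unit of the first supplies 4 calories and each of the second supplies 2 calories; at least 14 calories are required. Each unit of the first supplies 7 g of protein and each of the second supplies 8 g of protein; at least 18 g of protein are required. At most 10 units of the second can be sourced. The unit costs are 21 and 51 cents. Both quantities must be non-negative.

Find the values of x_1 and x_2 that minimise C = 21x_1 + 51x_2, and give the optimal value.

Vertices and C = 21x_1 + 51x_2:
  (0, 7) → C = 357
  (0, 10) → C = 510
  (6, 0) → C = 126
  (3, 1) → C = 114
The feasible region is unbounded (it extends along (1, 0)), but C strictly increases along every unbounded feasible direction, so there is no improving ray and the minimum is attained at a vertex.

The binding constraints are 3x_1 + 9x_2 = 18 and 4x_1 + 2x_2 = 14.
Solving simultaneously gives x_1 = 3, x_2 = 1.

x_1 = 3, x_2 = 1, minimum C = 114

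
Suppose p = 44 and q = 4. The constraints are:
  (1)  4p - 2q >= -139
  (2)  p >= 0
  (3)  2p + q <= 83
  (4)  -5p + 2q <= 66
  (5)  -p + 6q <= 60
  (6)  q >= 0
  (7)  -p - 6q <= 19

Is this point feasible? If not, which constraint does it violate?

not feasible — violates (3)

Constraint (3): 2p + q = 92, which is not ≤ 83. All other constraints are satisfied.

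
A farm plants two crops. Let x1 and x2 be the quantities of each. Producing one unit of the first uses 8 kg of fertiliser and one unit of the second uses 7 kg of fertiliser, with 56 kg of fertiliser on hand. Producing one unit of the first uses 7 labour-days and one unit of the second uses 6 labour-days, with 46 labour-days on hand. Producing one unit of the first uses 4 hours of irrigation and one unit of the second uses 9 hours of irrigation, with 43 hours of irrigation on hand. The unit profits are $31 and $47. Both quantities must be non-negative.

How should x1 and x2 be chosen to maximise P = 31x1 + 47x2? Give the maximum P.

x1 = 4, x2 = 3, maximum P = 265

Extreme points and P = 31x1 + 47x2:
  (0, 0) → P = 0
  (0, 43/9) → P = 2021/9
  (46/7, 0) → P = 1426/7
  (4, 3) → P = 265

The binding constraints are 7x1 + 6x2 = 46 and 4x1 + 9x2 = 43.
Solving simultaneously gives x1 = 4, x2 = 3.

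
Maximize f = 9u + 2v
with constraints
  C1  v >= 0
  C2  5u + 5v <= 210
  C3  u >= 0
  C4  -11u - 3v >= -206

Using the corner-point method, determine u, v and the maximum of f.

Corner points and f = 9u + 2v:
  (0, 0) → f = 0
  (206/11, 0) → f = 1854/11
  (0, 42) → f = 84
  (10, 32) → f = 154

The binding constraints are v = 0 and -11u - 3v = -206.
Solving simultaneously gives u = 206/11, v = 0.

u = 206/11, v = 0, maximum f = 1854/11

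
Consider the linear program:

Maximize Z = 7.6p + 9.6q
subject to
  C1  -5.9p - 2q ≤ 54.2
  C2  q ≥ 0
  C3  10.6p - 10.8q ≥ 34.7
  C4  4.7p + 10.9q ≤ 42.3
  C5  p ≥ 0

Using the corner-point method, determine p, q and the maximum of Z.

Feasible corners and Z = 7.6p + 9.6q:
  (347/106, 0) → Z = 6593/265
  (9, 0) → Z = 342/5
  (83507/16630, 28529/16630) → Z = 2271329/41575

p = 9, q = 0, maximum Z = 68.4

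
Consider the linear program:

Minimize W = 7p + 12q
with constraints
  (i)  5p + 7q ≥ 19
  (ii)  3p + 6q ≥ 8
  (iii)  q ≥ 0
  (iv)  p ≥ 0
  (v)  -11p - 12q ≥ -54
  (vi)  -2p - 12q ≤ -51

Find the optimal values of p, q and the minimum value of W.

p = 0, q = 17/4, minimum W = 51

At the optimal vertex, p = 0 and -2p - 12q = -51.
Solving simultaneously gives p = 0, q = 17/4.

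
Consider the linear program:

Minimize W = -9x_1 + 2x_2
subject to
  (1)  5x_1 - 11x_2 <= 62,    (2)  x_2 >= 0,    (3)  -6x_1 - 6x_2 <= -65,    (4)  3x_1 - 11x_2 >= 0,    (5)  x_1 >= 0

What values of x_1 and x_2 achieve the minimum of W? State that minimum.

Corner points and W = -9x_1 + 2x_2:
  (62/5, 0) → W = -558/5
  (31, 93/11) → W = -2883/11
  (65/6, 0) → W = -195/2
  (715/84, 65/28) → W = -2015/28

x_1 = 31, x_2 = 93/11, minimum W = -2883/11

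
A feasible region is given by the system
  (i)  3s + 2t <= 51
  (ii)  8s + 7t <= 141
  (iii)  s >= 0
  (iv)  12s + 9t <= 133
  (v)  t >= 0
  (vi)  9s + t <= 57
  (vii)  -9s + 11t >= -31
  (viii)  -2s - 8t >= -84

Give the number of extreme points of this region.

The feasible vertices (each the meet of two boundaries and inside every other half-plane) are:
  (0, 0)
  (0, 21/2)
  (380/69, 171/23)
  (154/39, 371/39)
  (31/9, 0)
  (329/54, 13/6)

6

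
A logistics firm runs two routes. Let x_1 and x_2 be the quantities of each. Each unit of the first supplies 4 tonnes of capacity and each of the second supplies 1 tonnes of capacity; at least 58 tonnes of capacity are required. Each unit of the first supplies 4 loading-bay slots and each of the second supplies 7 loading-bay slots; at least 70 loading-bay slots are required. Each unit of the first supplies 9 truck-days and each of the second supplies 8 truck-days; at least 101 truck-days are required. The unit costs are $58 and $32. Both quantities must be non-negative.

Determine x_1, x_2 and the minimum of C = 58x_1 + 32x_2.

Feasible corners and C = 58x_1 + 32x_2:
  (0, 58) → C = 1856
  (35/2, 0) → C = 1015
  (14, 2) → C = 876
The feasible region is unbounded (it extends along (0, 1), (1, 0)), but C strictly increases along every unbounded feasible direction, so there is no improving ray and the minimum is attained at a vertex.

The binding constraints are 4x_1 + x_2 = 58 and 4x_1 + 7x_2 = 70.
Solving simultaneously gives x_1 = 14, x_2 = 2.

x_1 = 14, x_2 = 2, minimum C = 876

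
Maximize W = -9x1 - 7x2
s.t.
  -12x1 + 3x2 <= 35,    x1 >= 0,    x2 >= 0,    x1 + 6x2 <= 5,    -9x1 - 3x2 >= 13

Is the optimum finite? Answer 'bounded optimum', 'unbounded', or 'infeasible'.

The boundaries -12x1 + 3x2 = 35 and x2 = 0 meet at (-35/12, 0), but that point violates x1 ≥ 0. Every candidate vertex is excluded by some other constraint, so the feasible region is empty.

infeasible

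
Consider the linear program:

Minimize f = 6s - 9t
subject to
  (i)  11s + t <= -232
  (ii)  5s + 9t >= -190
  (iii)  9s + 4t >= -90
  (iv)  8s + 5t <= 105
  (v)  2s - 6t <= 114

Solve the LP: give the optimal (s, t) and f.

Vertices and f = 6s - 9t:
  (-838/35, 1098/35) → f = -426
  (-1265/47, 3011/47) → f = -34689/47
  (-870/13, 1665/13) → f = -20205/13

The binding constraints are 9s + 4t = -90 and 8s + 5t = 105.
Solving simultaneously gives s = -870/13, t = 1665/13.

s = -870/13, t = 1665/13, minimum f = -20205/13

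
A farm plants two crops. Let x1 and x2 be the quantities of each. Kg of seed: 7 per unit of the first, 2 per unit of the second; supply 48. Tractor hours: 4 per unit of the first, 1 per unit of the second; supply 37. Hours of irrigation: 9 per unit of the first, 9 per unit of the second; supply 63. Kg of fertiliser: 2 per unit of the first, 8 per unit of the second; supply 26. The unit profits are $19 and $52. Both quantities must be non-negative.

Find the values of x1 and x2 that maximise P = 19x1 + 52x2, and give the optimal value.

x1 = 5, x2 = 2, maximum P = 199

Feasible corners and P = 19x1 + 52x2:
  (0, 0) → P = 0
  (0, 13/4) → P = 169
  (48/7, 0) → P = 912/7
  (34/5, 1/5) → P = 698/5
  (5, 2) → P = 199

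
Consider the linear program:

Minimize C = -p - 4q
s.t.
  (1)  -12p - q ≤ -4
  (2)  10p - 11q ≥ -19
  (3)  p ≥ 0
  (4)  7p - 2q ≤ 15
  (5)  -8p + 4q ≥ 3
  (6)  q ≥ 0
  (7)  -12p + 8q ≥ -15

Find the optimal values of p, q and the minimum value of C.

p = 43/48, q = 61/24, minimum C = -177/16

Corner points and C = -p - 4q:
  (25/142, 134/71) → C = -1097/142
  (13/56, 17/14) → C = -285/56
  (43/48, 61/24) → C = -177/16

At the optimal vertex, 10p - 11q = -19 and -8p + 4q = 3.
Solving simultaneously gives p = 43/48, q = 61/24.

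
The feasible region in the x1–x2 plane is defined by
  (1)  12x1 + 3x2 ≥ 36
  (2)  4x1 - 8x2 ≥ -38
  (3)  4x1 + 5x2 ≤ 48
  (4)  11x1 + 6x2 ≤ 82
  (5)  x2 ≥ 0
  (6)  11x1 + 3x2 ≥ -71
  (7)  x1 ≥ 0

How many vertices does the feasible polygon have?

5

The feasible vertices (each the meet of two boundaries and inside every other half-plane) are:
  (29/18, 50/9)
  (3, 0)
  (97/26, 86/13)
  (122/31, 200/31)
  (82/11, 0)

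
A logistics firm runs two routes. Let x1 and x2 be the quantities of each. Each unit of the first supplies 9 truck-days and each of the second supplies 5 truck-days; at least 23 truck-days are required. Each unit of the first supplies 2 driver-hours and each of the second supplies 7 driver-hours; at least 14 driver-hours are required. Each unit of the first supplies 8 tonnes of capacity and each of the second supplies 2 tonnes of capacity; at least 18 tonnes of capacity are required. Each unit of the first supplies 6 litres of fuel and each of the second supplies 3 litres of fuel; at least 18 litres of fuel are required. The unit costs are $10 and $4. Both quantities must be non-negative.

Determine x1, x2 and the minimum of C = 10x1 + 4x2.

x1 = 3/2, x2 = 3, minimum C = 27

Feasible corners and C = 10x1 + 4x2:
  (0, 9) → C = 36
  (7, 0) → C = 70
  (7/3, 4/3) → C = 86/3
  (3/2, 3) → C = 27
The feasible region is unbounded (it extends along (0, 1), (1, 0)), but C strictly increases along every unbounded feasible direction, so there is no improving ray and the minimum is attained at a vertex.

The binding constraints are 8x1 + 2x2 = 18 and 6x1 + 3x2 = 18.
Solving simultaneously gives x1 = 3/2, x2 = 3.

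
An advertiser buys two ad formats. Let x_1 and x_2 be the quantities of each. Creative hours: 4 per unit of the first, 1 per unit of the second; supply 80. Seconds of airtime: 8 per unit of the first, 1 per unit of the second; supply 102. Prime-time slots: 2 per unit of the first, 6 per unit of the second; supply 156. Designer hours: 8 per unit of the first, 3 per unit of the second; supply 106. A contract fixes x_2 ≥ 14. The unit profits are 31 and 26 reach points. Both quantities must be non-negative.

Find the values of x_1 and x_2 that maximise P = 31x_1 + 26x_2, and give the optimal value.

At the optimal vertex, 2x_1 + 6x_2 = 156 and 8x_1 + 3x_2 = 106.
Solving simultaneously gives x_1 = 4, x_2 = 74/3.

x_1 = 4, x_2 = 74/3, maximum P = 2296/3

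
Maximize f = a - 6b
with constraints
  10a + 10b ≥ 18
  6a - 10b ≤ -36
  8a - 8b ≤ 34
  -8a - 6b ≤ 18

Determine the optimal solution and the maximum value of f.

Extreme points and f = a - 6b:
  (-9/8, 117/40) → f = -747/40
  (-72/5, 81/5) → f = -558/5
  (157/8, 123/8) → f = -581/8
The feasible region is unbounded (it extends along (1, 1), (-3, 4)), but f strictly decreases along every unbounded feasible direction, so there is no improving ray and the maximum is attained at a vertex.

a = -9/8, b = 117/40, maximum f = -747/40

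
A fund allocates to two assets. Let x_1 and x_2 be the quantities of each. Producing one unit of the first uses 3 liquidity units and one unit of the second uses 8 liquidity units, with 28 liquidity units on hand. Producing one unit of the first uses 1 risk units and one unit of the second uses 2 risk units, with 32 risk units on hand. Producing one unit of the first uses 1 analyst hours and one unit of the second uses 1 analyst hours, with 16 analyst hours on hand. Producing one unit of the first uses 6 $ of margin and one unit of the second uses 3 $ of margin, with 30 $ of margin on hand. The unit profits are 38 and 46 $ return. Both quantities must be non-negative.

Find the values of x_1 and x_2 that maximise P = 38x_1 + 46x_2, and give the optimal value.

Feasible corners and P = 38x_1 + 46x_2:
  (0, 0) → P = 0
  (0, 7/2) → P = 161
  (5, 0) → P = 190
  (4, 2) → P = 244

The binding constraints are 3x_1 + 8x_2 = 28 and 6x_1 + 3x_2 = 30.
Solving simultaneously gives x_1 = 4, x_2 = 2.

x_1 = 4, x_2 = 2, maximum P = 244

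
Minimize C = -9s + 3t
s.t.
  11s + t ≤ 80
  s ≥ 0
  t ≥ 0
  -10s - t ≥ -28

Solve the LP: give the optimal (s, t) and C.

Extreme points and C = -9s + 3t:
  (0, 0) → C = 0
  (0, 28) → C = 84
  (14/5, 0) → C = -126/5

At the optimal vertex, t = 0 and -10s - t = -28.
Solving simultaneously gives s = 14/5, t = 0.

s = 14/5, t = 0, minimum C = -126/5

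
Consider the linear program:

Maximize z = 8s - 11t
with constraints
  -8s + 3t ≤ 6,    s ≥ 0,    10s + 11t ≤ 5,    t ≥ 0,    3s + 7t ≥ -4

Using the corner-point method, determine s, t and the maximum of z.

s = 1/2, t = 0, maximum z = 4

Corner points and z = 8s - 11t:
  (0, 5/11) → z = -5
  (0, 0) → z = 0
  (1/2, 0) → z = 4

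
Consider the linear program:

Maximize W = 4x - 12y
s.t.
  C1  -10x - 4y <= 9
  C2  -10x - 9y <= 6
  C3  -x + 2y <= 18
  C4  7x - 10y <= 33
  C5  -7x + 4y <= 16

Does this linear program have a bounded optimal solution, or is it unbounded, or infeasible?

bounded optimum

Extreme points and W = 4x - 12y:
  (-57/50, 3/5) → W = -294/25
  (-25/17, 97/68) → W = -23
  (237/163, -372/163) → W = 5412/163
  (123/2, 159/4) → W = -231
  (4, 11) → W = -116
The feasible region has finitely many vertices and no improving ray; the maximum is 5412/163 at (237/163, -372/163).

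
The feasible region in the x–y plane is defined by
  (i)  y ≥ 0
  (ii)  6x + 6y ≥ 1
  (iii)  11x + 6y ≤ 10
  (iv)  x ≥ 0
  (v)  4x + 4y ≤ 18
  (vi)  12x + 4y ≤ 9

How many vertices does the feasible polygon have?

Pairwise boundary intersections that survive every other constraint:
  (1/6, 0)
  (3/4, 0)
  (0, 1/6)
  (0, 5/3)
  (1/2, 3/4)

5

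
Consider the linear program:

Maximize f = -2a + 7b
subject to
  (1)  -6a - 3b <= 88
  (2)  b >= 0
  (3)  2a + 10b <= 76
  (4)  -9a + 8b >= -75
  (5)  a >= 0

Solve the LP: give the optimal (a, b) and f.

a = 0, b = 38/5, maximum f = 266/5

Extreme points and f = -2a + 7b:
  (25/3, 0) → f = -50/3
  (0, 0) → f = 0
  (679/53, 267/53) → f = 511/53
  (0, 38/5) → f = 266/5

The optimum lies where 2a + 10b = 76 and a = 0.
Solving simultaneously gives a = 0, b = 38/5.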